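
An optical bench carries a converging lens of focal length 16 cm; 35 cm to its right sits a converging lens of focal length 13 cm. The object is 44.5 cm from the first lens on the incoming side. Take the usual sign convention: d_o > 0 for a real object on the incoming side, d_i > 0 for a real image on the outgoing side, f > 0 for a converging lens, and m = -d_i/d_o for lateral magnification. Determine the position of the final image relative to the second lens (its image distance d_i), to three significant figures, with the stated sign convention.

-43.7 cm

Applying the thin-lens equation to the first lens, 1/16 = 1/44.5 + 1/d_i1, which gives d_i1 = 24.982 cm.
Object distance for lens 2: d_o2 = 35 - 24.982 = 10.018 cm.
Applying the thin-lens equation again with f_2 = 13 cm and d_o2 = 10.018 cm gives d_i2 = -43.665 cm.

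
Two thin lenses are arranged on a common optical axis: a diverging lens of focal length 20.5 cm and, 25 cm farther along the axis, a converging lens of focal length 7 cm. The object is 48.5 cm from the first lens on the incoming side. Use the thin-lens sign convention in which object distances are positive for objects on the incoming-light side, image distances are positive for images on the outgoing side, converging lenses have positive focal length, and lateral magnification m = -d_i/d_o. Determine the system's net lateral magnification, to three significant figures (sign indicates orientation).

First lens: d_i1 = 1/(1/(-20.5) - 1/48.5) = -14.409 cm.
m_1 = -(-14.409)/48.5 = 0.2971.
The intermediate image is virtual, 14.409 cm to the left of lens 1, so d_o2 = L - d_i1 = 25 - (-14.409) = 39.409 cm.
Second lens: d_i2 = 1/(1/7 - 1/(39.409)) = 8.512 cm.
m_2 = -(8.512)/(39.409) = -0.2160.
Total m = m_1 x m_2 = (0.2971)(-0.2160) = -0.0642.

-0.0642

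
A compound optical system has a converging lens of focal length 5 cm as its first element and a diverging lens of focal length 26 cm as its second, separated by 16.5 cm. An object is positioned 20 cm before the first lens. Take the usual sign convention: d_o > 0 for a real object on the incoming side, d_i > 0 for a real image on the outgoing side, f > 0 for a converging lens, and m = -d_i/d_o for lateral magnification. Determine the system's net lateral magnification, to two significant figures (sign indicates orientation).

-0.24

Applying the thin-lens equation to the first lens, 1/5 = 1/20 + 1/d_i1, which gives d_i1 = 6.667 cm.
Its lateral magnification is m_1 = -d_i1/d_o1 = -(6.667)/20 = -0.3333.
Object distance for lens 2: d_o2 = 16.5 - 6.667 = 9.833 cm.
Applying the thin-lens equation again with f_2 = -26 cm and d_o2 = 9.833 cm gives d_i2 = -7.135 cm.
m_2 = -(-7.135)/(9.833) = 0.7256.
The system's lateral magnification is m_1 m_2 = (-0.3333)(0.7256) = -0.2419.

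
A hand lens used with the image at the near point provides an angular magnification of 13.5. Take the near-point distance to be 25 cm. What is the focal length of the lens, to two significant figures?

2.0 cm

For the image at the near point, M = 1 + D/f.
f = D/(M - 1) = 25/(13.5 - 1) = 2.000 cm.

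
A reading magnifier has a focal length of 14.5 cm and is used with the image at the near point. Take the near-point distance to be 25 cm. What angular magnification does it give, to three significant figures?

2.72

M = 1 + D/f = 1 + 25/14.5 = 2.724.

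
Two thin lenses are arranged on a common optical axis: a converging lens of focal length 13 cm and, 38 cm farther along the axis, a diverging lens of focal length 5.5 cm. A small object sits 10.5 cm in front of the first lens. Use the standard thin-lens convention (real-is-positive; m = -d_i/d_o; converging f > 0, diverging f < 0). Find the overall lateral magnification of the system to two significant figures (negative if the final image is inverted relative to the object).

Lens 1: 1/d_i1 = 1/f_1 - 1/d_o1 = 1/13 - 1/10.5 = -0.01832 cm^-1, so d_i1 = -54.600 cm.
m_1 = -(-54.600)/10.5 = 5.2000.
With d_i1 < 0 the first image is virtual and lies on the object side; the object distance for lens 2 is d_o2 = 38 - (-54.600) = 92.600 cm.
Lens 2: 1/d_i2 = 1/f_2 - 1/d_o2 = 1/(-5.5) - 1/(92.600) = -0.19262 cm^-1, so d_i2 = -5.192 cm.
m_2 = -(-5.192)/(92.600) = 0.0561.
Overall magnification: m = m_1 m_2 = 0.2915.

0.29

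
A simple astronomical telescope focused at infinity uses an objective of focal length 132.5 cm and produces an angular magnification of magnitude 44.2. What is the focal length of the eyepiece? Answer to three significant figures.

3.00 cm

|M| = f_obj/f_eye, so f_eye = f_obj/|M| = 132.5/44.2 = 2.998 cm.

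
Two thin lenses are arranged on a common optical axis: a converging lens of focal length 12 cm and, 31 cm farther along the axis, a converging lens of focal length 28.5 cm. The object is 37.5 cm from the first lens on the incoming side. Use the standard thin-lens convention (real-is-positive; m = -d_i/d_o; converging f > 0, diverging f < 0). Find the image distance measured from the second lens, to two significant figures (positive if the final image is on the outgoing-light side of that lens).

-25 cm

Applying the thin-lens equation to the first lens, 1/12 = 1/37.5 + 1/d_i1, which gives d_i1 = 17.647 cm.
The intermediate image is 17.647 cm to the right of lens 1, so d_o2 = L - d_i1 = 31 - 17.647 = 13.353 cm.
Applying the thin-lens equation again with f_2 = 28.5 cm and d_o2 = 13.353 cm gives d_i2 = -25.124 cm.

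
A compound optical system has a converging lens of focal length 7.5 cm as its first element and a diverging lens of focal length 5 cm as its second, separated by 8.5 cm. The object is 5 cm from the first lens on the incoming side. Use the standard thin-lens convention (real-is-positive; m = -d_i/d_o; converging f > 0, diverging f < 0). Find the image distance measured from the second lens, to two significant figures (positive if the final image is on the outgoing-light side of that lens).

Lens 1: 1/d_i1 = 1/f_1 - 1/d_o1 = 1/7.5 - 1/5 = -0.06667 cm^-1, so d_i1 = -15.000 cm.
The intermediate image is virtual, 15.000 cm to the left of lens 1, so d_o2 = L - d_i1 = 8.5 - (-15.000) = 23.500 cm.
Lens 2: 1/d_i2 = 1/f_2 - 1/d_o2 = 1/(-5) - 1/(23.500) = -0.24255 cm^-1, so d_i2 = -4.123 cm.

-4.1 cm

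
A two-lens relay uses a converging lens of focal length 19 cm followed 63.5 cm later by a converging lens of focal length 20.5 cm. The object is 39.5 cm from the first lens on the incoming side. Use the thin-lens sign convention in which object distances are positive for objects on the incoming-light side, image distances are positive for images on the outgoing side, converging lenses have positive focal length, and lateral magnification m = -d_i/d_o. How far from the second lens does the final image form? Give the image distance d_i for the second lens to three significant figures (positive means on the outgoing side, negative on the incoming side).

Lens 1: 1/d_i1 = 1/f_1 - 1/d_o1 = 1/19 - 1/39.5 = 0.02732 cm^-1, so d_i1 = 36.610 cm.
That image sits 26.890 cm in front of the second lens, so d_o2 = 26.890 cm.
Lens 2: 1/d_i2 = 1/f_2 - 1/d_o2 = 1/20.5 - 1/(26.890) = 0.01159 cm^-1, so d_i2 = 86.264 cm.

86.3 cm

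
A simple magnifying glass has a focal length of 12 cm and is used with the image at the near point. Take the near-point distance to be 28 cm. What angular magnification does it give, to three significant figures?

M = 1 + D/f = 1 + 28/12 = 3.333.

3.33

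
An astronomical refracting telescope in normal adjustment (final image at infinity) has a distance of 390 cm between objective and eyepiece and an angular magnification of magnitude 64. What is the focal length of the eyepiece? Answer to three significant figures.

6.00 cm

In normal adjustment the tube length equals f_obj + f_eye and |M| = f_obj/f_eye.
So f_obj = 64 f_eye and 64 f_eye + f_eye = 390 cm, giving f_eye = 390/65 = 6.000 cm and f_obj = 384.000 cm.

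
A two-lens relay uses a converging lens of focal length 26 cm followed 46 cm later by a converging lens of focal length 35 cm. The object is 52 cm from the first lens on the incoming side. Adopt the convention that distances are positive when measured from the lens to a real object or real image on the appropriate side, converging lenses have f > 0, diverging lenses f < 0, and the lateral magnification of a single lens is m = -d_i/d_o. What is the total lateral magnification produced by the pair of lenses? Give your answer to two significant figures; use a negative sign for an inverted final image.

Lens 1: 1/d_i1 = 1/f_1 - 1/d_o1 = 1/26 - 1/52 = 0.01923 cm^-1, so d_i1 = 52.000 cm.
m_1 = -(52.000)/52 = -1.0000.
This image would form 52.000 cm past lens 1, i.e. 6.000 cm beyond lens 2, so it is a virtual object for lens 2: d_o2 = 46 - 52.000 = -6.000 cm.
Lens 2: 1/d_i2 = 1/f_2 - 1/d_o2 = 1/35 - 1/(-6.000) = 0.19524 cm^-1, so d_i2 = 5.122 cm.
m_2 = -(5.122)/(-6.000) = 0.8537.
The system's lateral magnification is m_1 m_2 = (-1.0000)(0.8537) = -0.8537.

-0.85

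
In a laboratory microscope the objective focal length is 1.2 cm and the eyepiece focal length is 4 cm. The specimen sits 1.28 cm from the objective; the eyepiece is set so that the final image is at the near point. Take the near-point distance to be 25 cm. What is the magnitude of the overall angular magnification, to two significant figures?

110

Objective: 1/d_i = 1/f_obj - 1/d_o = 1/1.2 - 1/1.28 = 0.05208 cm^-1, so d_i = 19.200 cm.
m_obj = -d_i/d_o = -19.200/1.28 = -15.000.
Eyepiece angular magnification (image at near point): M_eye = 1 + D/f_e = 1 + 25/4 = 7.250.
Overall M = m_obj x M_eye = (-15.000)(7.250) = -108.75.
|M| = 108.75.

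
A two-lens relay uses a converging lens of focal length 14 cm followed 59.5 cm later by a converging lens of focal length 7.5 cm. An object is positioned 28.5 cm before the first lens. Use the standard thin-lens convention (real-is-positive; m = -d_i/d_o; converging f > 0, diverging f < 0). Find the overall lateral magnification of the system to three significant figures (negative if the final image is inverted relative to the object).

Lens 1: 1/d_i1 = 1/f_1 - 1/d_o1 = 1/14 - 1/28.5 = 0.03634 cm^-1, so d_i1 = 27.517 cm.
m_1 = -(27.517)/28.5 = -0.9655.
That image sits 31.983 cm in front of the second lens, so d_o2 = 31.983 cm.
Lens 2: 1/d_i2 = 1/f_2 - 1/d_o2 = 1/7.5 - 1/(31.983) = 0.10207 cm^-1, so d_i2 = 9.798 cm.
m_2 = -(9.798)/(31.983) = -0.3063.
The system's lateral magnification is m_1 m_2 = (-0.9655)(-0.3063) = 0.2958.

0.296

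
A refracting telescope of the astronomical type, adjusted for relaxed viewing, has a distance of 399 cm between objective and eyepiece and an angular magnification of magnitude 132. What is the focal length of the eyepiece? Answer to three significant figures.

3.00 cm

In normal adjustment the tube length equals f_obj + f_eye and |M| = f_obj/f_eye.
So f_obj = 132 f_eye and 132 f_eye + f_eye = 399 cm, giving f_eye = 399/133 = 3.000 cm and f_obj = 396.000 cm.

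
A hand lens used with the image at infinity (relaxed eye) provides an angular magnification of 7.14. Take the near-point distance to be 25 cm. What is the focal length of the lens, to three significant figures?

3.50 cm

For the image at infinity, M = D/f.
f = D/M = 25/7.14 = 3.501 cm.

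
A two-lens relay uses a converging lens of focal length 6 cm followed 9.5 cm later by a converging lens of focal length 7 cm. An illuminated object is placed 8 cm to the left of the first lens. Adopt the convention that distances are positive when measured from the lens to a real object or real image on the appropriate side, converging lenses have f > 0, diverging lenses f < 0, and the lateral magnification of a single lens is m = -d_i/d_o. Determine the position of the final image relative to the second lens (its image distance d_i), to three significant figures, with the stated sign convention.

4.72 cm

Lens 1: 1/d_i1 = 1/f_1 - 1/d_o1 = 1/6 - 1/8 = 0.04167 cm^-1, so d_i1 = 24.000 cm.
This image would form 24.000 cm past lens 1, i.e. 14.500 cm beyond lens 2, so it is a virtual object for lens 2: d_o2 = 9.5 - 24.000 = -14.500 cm.
Lens 2: 1/d_i2 = 1/f_2 - 1/d_o2 = 1/7 - 1/(-14.500) = 0.21182 cm^-1, so d_i2 = 4.721 cm.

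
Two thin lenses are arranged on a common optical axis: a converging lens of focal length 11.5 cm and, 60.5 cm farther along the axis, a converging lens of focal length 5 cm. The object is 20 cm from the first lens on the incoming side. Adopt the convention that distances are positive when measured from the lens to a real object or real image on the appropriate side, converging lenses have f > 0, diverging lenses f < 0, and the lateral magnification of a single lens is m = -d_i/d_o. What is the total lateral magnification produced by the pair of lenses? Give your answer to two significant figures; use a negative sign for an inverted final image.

0.24

Lens 1: 1/d_i1 = 1/f_1 - 1/d_o1 = 1/11.5 - 1/20 = 0.03696 cm^-1, so d_i1 = 27.059 cm.
m_1 = -(27.059)/20 = -1.3529.
Object distance for lens 2: d_o2 = 60.5 - 27.059 = 33.441 cm.
Lens 2: 1/d_i2 = 1/f_2 - 1/d_o2 = 1/5 - 1/(33.441) = 0.17010 cm^-1, so d_i2 = 5.879 cm.
m_2 = -(5.879)/(33.441) = -0.1758.
Overall magnification: m = m_1 m_2 = 0.2378.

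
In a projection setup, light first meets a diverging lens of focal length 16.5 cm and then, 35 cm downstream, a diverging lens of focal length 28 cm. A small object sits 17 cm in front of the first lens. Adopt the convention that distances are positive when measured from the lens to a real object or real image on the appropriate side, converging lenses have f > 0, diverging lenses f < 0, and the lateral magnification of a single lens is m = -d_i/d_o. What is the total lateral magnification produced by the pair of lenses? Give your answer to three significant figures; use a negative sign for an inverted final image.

Lens 1: 1/d_i1 = 1/f_1 - 1/d_o1 = 1/(-16.5) - 1/17 = -0.11943 cm^-1, so d_i1 = -8.373 cm.
m_1 = -(-8.373)/17 = 0.4925.
With d_i1 < 0 the first image is virtual and lies on the object side; the object distance for lens 2 is d_o2 = 35 - (-8.373) = 43.373 cm.
Lens 2: 1/d_i2 = 1/f_2 - 1/d_o2 = 1/(-28) - 1/(43.373) = -0.05877 cm^-1, so d_i2 = -17.015 cm.
m_2 = -(-17.015)/(43.373) = 0.3923.
Total m = m_1 x m_2 = (0.4925)(0.3923) = 0.1932.

0.193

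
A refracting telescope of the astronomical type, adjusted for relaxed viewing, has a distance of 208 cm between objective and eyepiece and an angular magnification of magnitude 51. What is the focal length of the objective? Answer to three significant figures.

204 cm

In normal adjustment the tube length equals f_obj + f_eye and |M| = f_obj/f_eye.
So f_obj = 51 f_eye and 51 f_eye + f_eye = 208 cm, giving f_eye = 208/52 = 4.000 cm and f_obj = 204.000 cm.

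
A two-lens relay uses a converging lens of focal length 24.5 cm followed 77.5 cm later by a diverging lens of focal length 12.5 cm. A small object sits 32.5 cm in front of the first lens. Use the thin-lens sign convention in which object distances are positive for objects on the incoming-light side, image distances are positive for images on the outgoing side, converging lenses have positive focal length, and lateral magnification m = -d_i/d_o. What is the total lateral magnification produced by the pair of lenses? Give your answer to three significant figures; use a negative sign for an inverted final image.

4.02

Applying the thin-lens equation to the first lens, 1/24.5 = 1/32.5 + 1/d_i1, which gives d_i1 = 99.531 cm.
Its lateral magnification is m_1 = -d_i1/d_o1 = -(99.531)/32.5 = -3.0625.
This image would form 99.531 cm past lens 1, i.e. 22.031 cm beyond lens 2, so it is a virtual object for lens 2: d_o2 = 77.5 - 99.531 = -22.031 cm.
Applying the thin-lens equation again with f_2 = -12.5 cm and d_o2 = -22.031 cm gives d_i2 = -28.893 cm.
m_2 = -(-28.893)/(-22.031) = -1.3115.
Total m = m_1 x m_2 = (-3.0625)(-1.3115) = 4.0164.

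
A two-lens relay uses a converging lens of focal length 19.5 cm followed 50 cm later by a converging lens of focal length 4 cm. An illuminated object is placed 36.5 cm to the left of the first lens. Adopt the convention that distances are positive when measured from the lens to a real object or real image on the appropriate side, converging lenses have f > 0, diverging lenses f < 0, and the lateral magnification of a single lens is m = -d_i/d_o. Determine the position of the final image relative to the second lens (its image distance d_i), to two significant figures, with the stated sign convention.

Applying the thin-lens equation to the first lens, 1/19.5 = 1/36.5 + 1/d_i1, which gives d_i1 = 41.868 cm.
The intermediate image is 41.868 cm to the right of lens 1, so d_o2 = L - d_i1 = 50 - 41.868 = 8.132 cm.
Applying the thin-lens equation again with f_2 = 4 cm and d_o2 = 8.132 cm gives d_i2 = 7.872 cm.

7.9 cm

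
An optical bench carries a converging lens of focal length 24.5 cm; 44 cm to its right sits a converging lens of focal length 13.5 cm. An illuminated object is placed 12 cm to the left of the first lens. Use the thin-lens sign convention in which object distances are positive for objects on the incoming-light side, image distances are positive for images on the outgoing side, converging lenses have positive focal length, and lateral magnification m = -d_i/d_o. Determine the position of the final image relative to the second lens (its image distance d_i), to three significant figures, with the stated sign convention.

16.9 cm

Applying the thin-lens equation to the first lens, 1/24.5 = 1/12 + 1/d_i1, which gives d_i1 = -23.520 cm.
The intermediate image is virtual, 23.520 cm to the left of lens 1, so d_o2 = L - d_i1 = 44 - (-23.520) = 67.520 cm.
Applying the thin-lens equation again with f_2 = 13.5 cm and d_o2 = 67.520 cm gives d_i2 = 16.874 cm.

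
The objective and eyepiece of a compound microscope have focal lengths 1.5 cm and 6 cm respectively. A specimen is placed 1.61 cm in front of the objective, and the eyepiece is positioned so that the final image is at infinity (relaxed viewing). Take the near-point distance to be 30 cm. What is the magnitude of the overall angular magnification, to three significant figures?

Objective: 1/d_i = 1/f_obj - 1/d_o = 1/1.5 - 1/1.61 = 0.04555 cm^-1, so d_i = 21.955 cm.
m_obj = -d_i/d_o = -21.955/1.61 = -13.636.
Eyepiece angular magnification (image at infinity): M_eye = D/f_e = 30/6 = 5.000.
Overall M = m_obj x M_eye = (-13.636)(5.000) = -68.18.
|M| = 68.18.

68.2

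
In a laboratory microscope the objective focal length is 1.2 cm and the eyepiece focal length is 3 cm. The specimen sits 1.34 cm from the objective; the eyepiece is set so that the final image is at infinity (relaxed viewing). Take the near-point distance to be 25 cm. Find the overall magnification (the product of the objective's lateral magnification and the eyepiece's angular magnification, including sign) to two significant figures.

-71

Objective: 1/d_i = 1/f_obj - 1/d_o = 1/1.2 - 1/1.34 = 0.08706 cm^-1, so d_i = 11.486 cm.
m_obj = -d_i/d_o = -11.486/1.34 = -8.571.
Eyepiece angular magnification (image at infinity): M_eye = D/f_e = 25/3 = 8.333.
Overall M = m_obj x M_eye = (-8.571)(8.333) = -71.43.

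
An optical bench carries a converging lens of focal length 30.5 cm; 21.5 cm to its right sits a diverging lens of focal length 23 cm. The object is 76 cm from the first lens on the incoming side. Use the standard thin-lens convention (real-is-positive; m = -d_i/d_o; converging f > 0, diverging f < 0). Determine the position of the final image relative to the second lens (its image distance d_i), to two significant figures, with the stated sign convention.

Applying the thin-lens equation to the first lens, 1/30.5 = 1/76 + 1/d_i1, which gives d_i1 = 50.945 cm.
This image would form 50.945 cm past lens 1, i.e. 29.445 cm beyond lens 2, so it is a virtual object for lens 2: d_o2 = 21.5 - 50.945 = -29.445 cm.
Applying the thin-lens equation again with f_2 = -23 cm and d_o2 = -29.445 cm gives d_i2 = -105.078 cm.

-110 cm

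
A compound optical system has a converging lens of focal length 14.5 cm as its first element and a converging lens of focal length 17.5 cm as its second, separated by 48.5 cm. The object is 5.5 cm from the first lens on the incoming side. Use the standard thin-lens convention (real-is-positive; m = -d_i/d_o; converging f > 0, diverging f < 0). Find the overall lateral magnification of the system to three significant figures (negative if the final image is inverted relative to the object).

-0.707

Lens 1: 1/d_i1 = 1/f_1 - 1/d_o1 = 1/14.5 - 1/5.5 = -0.11285 cm^-1, so d_i1 = -8.861 cm.
m_1 = -(-8.861)/5.5 = 1.6111.
The intermediate image is virtual, 8.861 cm to the left of lens 1, so d_o2 = L - d_i1 = 48.5 - (-8.861) = 57.361 cm.
Lens 2: 1/d_i2 = 1/f_2 - 1/d_o2 = 1/17.5 - 1/(57.361) = 0.03971 cm^-1, so d_i2 = 25.183 cm.
m_2 = -(25.183)/(57.361) = -0.4390.
The system's lateral magnification is m_1 m_2 = (1.6111)(-0.4390) = -0.7073.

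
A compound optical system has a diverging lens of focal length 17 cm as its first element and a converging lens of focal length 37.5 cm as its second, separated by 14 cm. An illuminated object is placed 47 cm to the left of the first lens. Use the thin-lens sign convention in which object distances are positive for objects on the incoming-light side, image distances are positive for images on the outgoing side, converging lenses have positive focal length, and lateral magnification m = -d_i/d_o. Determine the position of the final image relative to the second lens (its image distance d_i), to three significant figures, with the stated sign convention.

Lens 1: 1/d_i1 = 1/f_1 - 1/d_o1 = 1/(-17) - 1/47 = -0.08010 cm^-1, so d_i1 = -12.484 cm.
The intermediate image is virtual, 12.484 cm to the left of lens 1, so d_o2 = L - d_i1 = 14 - (-12.484) = 26.484 cm.
Lens 2: 1/d_i2 = 1/f_2 - 1/d_o2 = 1/37.5 - 1/(26.484) = -0.01109 cm^-1, so d_i2 = -90.160 cm.

-90.2 cm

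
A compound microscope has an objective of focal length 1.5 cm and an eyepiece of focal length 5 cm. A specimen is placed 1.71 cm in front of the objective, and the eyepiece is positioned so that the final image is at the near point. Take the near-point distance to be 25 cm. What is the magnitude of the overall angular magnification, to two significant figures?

43

Objective: 1/d_i = 1/f_obj - 1/d_o = 1/1.5 - 1/1.71 = 0.08187 cm^-1, so d_i = 12.214 cm.
m_obj = -d_i/d_o = -12.214/1.71 = -7.143.
Eyepiece angular magnification (image at near point): M_eye = 1 + D/f_e = 1 + 25/5 = 6.000.
Overall M = m_obj x M_eye = (-7.143)(6.000) = -42.86.
|M| = 42.86.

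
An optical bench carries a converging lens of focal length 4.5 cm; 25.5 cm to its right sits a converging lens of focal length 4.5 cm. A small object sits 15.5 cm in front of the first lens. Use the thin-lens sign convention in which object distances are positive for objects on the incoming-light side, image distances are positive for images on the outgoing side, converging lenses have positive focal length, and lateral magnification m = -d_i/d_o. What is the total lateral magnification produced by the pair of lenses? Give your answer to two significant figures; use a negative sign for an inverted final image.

0.13

Applying the thin-lens equation to the first lens, 1/4.5 = 1/15.5 + 1/d_i1, which gives d_i1 = 6.341 cm.
Its lateral magnification is m_1 = -d_i1/d_o1 = -(6.341)/15.5 = -0.4091.
That image sits 19.159 cm in front of the second lens, so d_o2 = 19.159 cm.
Applying the thin-lens equation again with f_2 = 4.5 cm and d_o2 = 19.159 cm gives d_i2 = 5.881 cm.
m_2 = -(5.881)/(19.159) = -0.3070.
Overall magnification: m = m_1 m_2 = 0.1256.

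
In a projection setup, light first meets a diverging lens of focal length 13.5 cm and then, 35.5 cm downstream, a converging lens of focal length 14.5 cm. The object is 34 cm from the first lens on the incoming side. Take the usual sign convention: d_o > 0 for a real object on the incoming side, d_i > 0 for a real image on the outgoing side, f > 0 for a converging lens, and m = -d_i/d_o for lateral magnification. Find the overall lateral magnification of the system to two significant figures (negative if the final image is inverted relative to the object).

First lens: d_i1 = 1/(1/(-13.5) - 1/34) = -9.663 cm.
m_1 = -(-9.663)/34 = 0.2842.
The intermediate image is virtual, 9.663 cm to the left of lens 1, so d_o2 = L - d_i1 = 35.5 - (-9.663) = 45.163 cm.
Second lens: d_i2 = 1/(1/14.5 - 1/(45.163)) = 21.357 cm.
m_2 = -(21.357)/(45.163) = -0.4729.
Overall magnification: m = m_1 m_2 = -0.1344.

-0.13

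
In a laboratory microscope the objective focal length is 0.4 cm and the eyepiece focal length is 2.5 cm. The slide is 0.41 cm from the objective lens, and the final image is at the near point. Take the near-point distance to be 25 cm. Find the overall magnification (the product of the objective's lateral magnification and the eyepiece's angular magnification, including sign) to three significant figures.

Objective: 1/d_i = 1/f_obj - 1/d_o = 1/0.4 - 1/0.41 = 0.06098 cm^-1, so d_i = 16.400 cm.
m_obj = -d_i/d_o = -16.400/0.41 = -40.000.
Eyepiece angular magnification (image at near point): M_eye = 1 + D/f_e = 1 + 25/2.5 = 11.000.
Overall M = m_obj x M_eye = (-40.000)(11.000) = -440.00.

-440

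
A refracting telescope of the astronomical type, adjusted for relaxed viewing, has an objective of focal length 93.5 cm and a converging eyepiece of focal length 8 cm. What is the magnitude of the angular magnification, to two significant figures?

|M| = f_obj/|f_eye| = 93.5/8 = 11.688.

12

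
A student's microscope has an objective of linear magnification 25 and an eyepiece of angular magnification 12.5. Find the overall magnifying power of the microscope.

312.5

The overall magnification of a compound microscope is the product of the objective and eyepiece magnifications:
M = M_obj x M_eye = 25 x 12.5 = 312.5.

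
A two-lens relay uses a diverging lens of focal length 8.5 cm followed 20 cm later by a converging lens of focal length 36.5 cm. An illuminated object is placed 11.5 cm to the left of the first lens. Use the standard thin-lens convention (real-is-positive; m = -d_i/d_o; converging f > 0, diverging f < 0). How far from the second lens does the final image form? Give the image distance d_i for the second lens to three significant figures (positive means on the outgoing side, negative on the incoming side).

Lens 1: 1/d_i1 = 1/f_1 - 1/d_o1 = 1/(-8.5) - 1/11.5 = -0.20460 cm^-1, so d_i1 = -4.888 cm.
The intermediate image is virtual, 4.888 cm to the left of lens 1, so d_o2 = L - d_i1 = 20 - (-4.888) = 24.887 cm.
Lens 2: 1/d_i2 = 1/f_2 - 1/d_o2 = 1/36.5 - 1/(24.887) = -0.01278 cm^-1, so d_i2 = -78.226 cm.

-78.2 cm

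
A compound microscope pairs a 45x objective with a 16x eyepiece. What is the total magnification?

720

The overall magnification of a compound microscope is the product of the objective and eyepiece magnifications:
M = M_obj x M_eye = 45 x 16 = 720.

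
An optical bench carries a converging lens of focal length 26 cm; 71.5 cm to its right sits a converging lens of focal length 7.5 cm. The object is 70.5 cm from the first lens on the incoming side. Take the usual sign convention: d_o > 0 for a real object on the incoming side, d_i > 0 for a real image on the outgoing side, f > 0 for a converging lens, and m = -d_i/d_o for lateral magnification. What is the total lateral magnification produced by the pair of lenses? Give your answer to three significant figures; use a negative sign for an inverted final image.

Applying the thin-lens equation to the first lens, 1/26 = 1/70.5 + 1/d_i1, which gives d_i1 = 41.191 cm.
Its lateral magnification is m_1 = -d_i1/d_o1 = -(41.191)/70.5 = -0.5843.
The intermediate image is 41.191 cm to the right of lens 1, so d_o2 = L - d_i1 = 71.5 - 41.191 = 30.309 cm.
Applying the thin-lens equation again with f_2 = 7.5 cm and d_o2 = 30.309 cm gives d_i2 = 9.966 cm.
m_2 = -(9.966)/(30.309) = -0.3288.
Total m = m_1 x m_2 = (-0.5843)(-0.3288) = 0.1921.

0.192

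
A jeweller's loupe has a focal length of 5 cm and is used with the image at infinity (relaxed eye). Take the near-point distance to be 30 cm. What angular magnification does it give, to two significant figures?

M = D/f = 30/5 = 6.000.

6.0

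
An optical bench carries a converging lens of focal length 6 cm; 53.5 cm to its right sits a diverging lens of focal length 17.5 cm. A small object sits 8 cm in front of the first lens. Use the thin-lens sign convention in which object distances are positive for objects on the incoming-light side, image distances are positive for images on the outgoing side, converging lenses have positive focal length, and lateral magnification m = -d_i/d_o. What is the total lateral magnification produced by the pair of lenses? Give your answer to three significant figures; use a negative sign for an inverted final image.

Applying the thin-lens equation to the first lens, 1/6 = 1/8 + 1/d_i1, which gives d_i1 = 24.000 cm.
Its lateral magnification is m_1 = -d_i1/d_o1 = -(24.000)/8 = -3.0000.
The intermediate image is 24.000 cm to the right of lens 1, so d_o2 = L - d_i1 = 53.5 - 24.000 = 29.500 cm.
Applying the thin-lens equation again with f_2 = -17.5 cm and d_o2 = 29.500 cm gives d_i2 = -10.984 cm.
m_2 = -(-10.984)/(29.500) = 0.3723.
The system's lateral magnification is m_1 m_2 = (-3.0000)(0.3723) = -1.1170.

-1.12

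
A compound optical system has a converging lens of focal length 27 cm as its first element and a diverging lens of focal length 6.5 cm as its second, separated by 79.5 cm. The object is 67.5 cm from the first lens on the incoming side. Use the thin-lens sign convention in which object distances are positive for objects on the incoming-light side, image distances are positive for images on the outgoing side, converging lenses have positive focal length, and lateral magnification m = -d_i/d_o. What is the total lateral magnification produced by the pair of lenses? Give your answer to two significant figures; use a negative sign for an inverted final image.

-0.11

Applying the thin-lens equation to the first lens, 1/27 = 1/67.5 + 1/d_i1, which gives d_i1 = 45.000 cm.
Its lateral magnification is m_1 = -d_i1/d_o1 = -(45.000)/67.5 = -0.6667.
Object distance for lens 2: d_o2 = 79.5 - 45.000 = 34.500 cm.
Applying the thin-lens equation again with f_2 = -6.5 cm and d_o2 = 34.500 cm gives d_i2 = -5.470 cm.
m_2 = -(-5.470)/(34.500) = 0.1585.
The system's lateral magnification is m_1 m_2 = (-0.6667)(0.1585) = -0.1057.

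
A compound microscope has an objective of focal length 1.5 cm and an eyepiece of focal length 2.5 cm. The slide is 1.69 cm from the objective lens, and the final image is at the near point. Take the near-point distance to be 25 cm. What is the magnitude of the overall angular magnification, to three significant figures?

Objective: 1/d_i = 1/f_obj - 1/d_o = 1/1.5 - 1/1.69 = 0.07495 cm^-1, so d_i = 13.342 cm.
m_obj = -d_i/d_o = -13.342/1.69 = -7.895.
Eyepiece angular magnification (image at near point): M_eye = 1 + D/f_e = 1 + 25/2.5 = 11.000.
Overall M = m_obj x M_eye = (-7.895)(11.000) = -86.84.
|M| = 86.84.

86.8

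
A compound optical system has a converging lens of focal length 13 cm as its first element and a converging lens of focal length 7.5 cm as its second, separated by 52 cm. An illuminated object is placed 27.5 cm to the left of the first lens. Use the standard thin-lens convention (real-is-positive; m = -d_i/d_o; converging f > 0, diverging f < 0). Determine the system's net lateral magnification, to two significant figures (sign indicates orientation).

0.34

First lens: d_i1 = 1/(1/13 - 1/27.5) = 24.655 cm.
m_1 = -(24.655)/27.5 = -0.8966.
Object distance for lens 2: d_o2 = 52 - 24.655 = 27.345 cm.
Second lens: d_i2 = 1/(1/7.5 - 1/(27.345)) = 10.334 cm.
m_2 = -(10.334)/(27.345) = -0.3779.
Overall magnification: m = m_1 m_2 = 0.3388.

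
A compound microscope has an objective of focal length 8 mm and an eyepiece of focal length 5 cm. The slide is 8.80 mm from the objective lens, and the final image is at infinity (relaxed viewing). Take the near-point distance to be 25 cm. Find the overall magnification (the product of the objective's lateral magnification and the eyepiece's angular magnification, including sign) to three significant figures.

Convert to cm: f_obj = 8 mm = 0.8 cm; d_o = 8.80 mm = 0.88 cm.
Objective: 1/d_i = 1/f_obj - 1/d_o = 1/0.8 - 1/0.88 = 0.11364 cm^-1, so d_i = 8.800 cm.
m_obj = -d_i/d_o = -8.800/0.88 = -10.000.
Eyepiece angular magnification (image at infinity): M_eye = D/f_e = 25/5 = 5.000.
Overall M = m_obj x M_eye = (-10.000)(5.000) = -50.00.

-50.0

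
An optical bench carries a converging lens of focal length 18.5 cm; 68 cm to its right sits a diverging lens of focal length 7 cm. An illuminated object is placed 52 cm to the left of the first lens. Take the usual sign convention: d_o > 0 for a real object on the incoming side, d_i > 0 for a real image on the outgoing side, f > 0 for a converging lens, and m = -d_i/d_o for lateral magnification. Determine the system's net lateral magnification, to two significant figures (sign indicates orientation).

-0.084

Lens 1: 1/d_i1 = 1/f_1 - 1/d_o1 = 1/18.5 - 1/52 = 0.03482 cm^-1, so d_i1 = 28.716 cm.
m_1 = -(28.716)/52 = -0.5522.
Object distance for lens 2: d_o2 = 68 - 28.716 = 39.284 cm.
Lens 2: 1/d_i2 = 1/f_2 - 1/d_o2 = 1/(-7) - 1/(39.284) = -0.16831 cm^-1, so d_i2 = -5.941 cm.
m_2 = -(-5.941)/(39.284) = 0.1512.
Total m = m_1 x m_2 = (-0.5522)(0.1512) = -0.0835.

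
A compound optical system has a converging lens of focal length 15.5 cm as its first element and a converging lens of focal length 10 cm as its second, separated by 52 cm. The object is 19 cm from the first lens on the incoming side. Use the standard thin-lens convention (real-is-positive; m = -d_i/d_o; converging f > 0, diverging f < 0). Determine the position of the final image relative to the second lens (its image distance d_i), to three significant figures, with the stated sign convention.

Lens 1: 1/d_i1 = 1/f_1 - 1/d_o1 = 1/15.5 - 1/19 = 0.01188 cm^-1, so d_i1 = 84.143 cm.
This image would form 84.143 cm past lens 1, i.e. 32.143 cm beyond lens 2, so it is a virtual object for lens 2: d_o2 = 52 - 84.143 = -32.143 cm.
Lens 2: 1/d_i2 = 1/f_2 - 1/d_o2 = 1/10 - 1/(-32.143) = 0.13111 cm^-1, so d_i2 = 7.627 cm.

7.63 cm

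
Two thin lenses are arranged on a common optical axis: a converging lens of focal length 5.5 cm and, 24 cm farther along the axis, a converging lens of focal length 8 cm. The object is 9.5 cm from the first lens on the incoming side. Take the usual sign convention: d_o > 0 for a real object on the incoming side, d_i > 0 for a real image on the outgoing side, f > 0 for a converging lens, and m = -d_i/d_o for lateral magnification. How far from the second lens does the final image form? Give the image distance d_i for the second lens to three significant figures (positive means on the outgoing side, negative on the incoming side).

Applying the thin-lens equation to the first lens, 1/5.5 = 1/9.5 + 1/d_i1, which gives d_i1 = 13.062 cm.
Object distance for lens 2: d_o2 = 24 - 13.062 = 10.938 cm.
Applying the thin-lens equation again with f_2 = 8 cm and d_o2 = 10.938 cm gives d_i2 = 29.787 cm.

29.8 cm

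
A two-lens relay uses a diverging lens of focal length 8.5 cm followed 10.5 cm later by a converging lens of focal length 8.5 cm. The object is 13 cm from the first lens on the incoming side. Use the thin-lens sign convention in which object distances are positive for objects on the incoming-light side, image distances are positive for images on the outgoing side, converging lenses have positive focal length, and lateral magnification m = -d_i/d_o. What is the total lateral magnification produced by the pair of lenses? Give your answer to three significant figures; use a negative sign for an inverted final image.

-0.471

First lens: d_i1 = 1/(1/(-8.5) - 1/13) = -5.140 cm.
m_1 = -(-5.140)/13 = 0.3953.
The intermediate image is virtual, 5.140 cm to the left of lens 1, so d_o2 = L - d_i1 = 10.5 - (-5.140) = 15.640 cm.
Second lens: d_i2 = 1/(1/8.5 - 1/(15.640)) = 18.620 cm.
m_2 = -(18.620)/(15.640) = -1.1906.
The system's lateral magnification is m_1 m_2 = (0.3953)(-1.1906) = -0.4707.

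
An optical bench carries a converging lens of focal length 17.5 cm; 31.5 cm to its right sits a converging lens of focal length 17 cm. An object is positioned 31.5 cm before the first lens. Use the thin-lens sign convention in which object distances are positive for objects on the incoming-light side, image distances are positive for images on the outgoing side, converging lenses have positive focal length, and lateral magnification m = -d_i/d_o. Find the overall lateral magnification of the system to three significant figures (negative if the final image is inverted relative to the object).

Lens 1: 1/d_i1 = 1/f_1 - 1/d_o1 = 1/17.5 - 1/31.5 = 0.02540 cm^-1, so d_i1 = 39.375 cm.
m_1 = -(39.375)/31.5 = -1.2500.
This image would form 39.375 cm past lens 1, i.e. 7.875 cm beyond lens 2, so it is a virtual object for lens 2: d_o2 = 31.5 - 39.375 = -7.875 cm.
Lens 2: 1/d_i2 = 1/f_2 - 1/d_o2 = 1/17 - 1/(-7.875) = 0.18581 cm^-1, so d_i2 = 5.382 cm.
m_2 = -(5.382)/(-7.875) = 0.6834.
Total m = m_1 x m_2 = (-1.2500)(0.6834) = -0.8543.

-0.854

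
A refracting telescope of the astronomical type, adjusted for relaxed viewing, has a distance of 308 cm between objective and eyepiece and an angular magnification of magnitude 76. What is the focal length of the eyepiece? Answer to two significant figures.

4.0 cm

In normal adjustment the tube length equals f_obj + f_eye and |M| = f_obj/f_eye.
So f_obj = 76 f_eye and 76 f_eye + f_eye = 308 cm, giving f_eye = 308/77 = 4.000 cm and f_obj = 304.000 cm.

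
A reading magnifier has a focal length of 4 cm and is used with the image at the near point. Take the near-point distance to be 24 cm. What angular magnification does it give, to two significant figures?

M = 1 + D/f = 1 + 24/4 = 7.000.

7.0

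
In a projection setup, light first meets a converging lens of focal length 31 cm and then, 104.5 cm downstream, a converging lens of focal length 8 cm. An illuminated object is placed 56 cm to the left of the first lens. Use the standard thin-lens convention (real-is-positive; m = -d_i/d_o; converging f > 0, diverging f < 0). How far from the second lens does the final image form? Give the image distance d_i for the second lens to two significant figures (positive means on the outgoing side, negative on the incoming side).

10 cm

First lens: d_i1 = 1/(1/31 - 1/56) = 69.440 cm.
That image sits 35.060 cm in front of the second lens, so d_o2 = 35.060 cm.
Second lens: d_i2 = 1/(1/8 - 1/(35.060)) = 10.365 cm.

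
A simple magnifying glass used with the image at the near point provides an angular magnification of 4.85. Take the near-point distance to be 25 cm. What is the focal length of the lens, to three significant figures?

For the image at the near point, M = 1 + D/f.
f = D/(M - 1) = 25/(4.85 - 1) = 6.494 cm.

6.49 cm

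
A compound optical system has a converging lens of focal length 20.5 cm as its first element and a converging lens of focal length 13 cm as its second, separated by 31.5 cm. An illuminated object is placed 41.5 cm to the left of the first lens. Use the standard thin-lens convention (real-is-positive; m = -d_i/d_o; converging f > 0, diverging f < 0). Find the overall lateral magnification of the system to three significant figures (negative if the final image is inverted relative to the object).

Lens 1: 1/d_i1 = 1/f_1 - 1/d_o1 = 1/20.5 - 1/41.5 = 0.02468 cm^-1, so d_i1 = 40.512 cm.
m_1 = -(40.512)/41.5 = -0.9762.
Since 40.512 cm > 31.5 cm, the first image lies past the second lens and serves as a virtual object: d_o2 = L - d_i1 = -9.012 cm.
Lens 2: 1/d_i2 = 1/f_2 - 1/d_o2 = 1/13 - 1/(-9.012) = 0.18789 cm^-1, so d_i2 = 5.322 cm.
m_2 = -(5.322)/(-9.012) = 0.5906.
Total m = m_1 x m_2 = (-0.9762)(0.5906) = -0.5765.

-0.577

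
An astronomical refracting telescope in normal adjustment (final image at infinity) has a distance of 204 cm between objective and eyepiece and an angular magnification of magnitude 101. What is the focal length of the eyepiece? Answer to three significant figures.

In normal adjustment the tube length equals f_obj + f_eye and |M| = f_obj/f_eye.
So f_obj = 101 f_eye and 101 f_eye + f_eye = 204 cm, giving f_eye = 204/102 = 2.000 cm and f_obj = 202.000 cm.

2.00 cm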